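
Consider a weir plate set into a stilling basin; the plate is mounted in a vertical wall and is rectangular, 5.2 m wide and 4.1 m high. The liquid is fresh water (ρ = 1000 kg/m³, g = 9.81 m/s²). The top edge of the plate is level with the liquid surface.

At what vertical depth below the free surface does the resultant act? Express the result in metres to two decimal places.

γ = ρg = 1000 × 9.81 = 9810 N/m³ = 9.81 kN/m³.
The centroid lies 4.1/2 = 2.05 m below the top edge, so the centroid depth is h_c = 2.05 m.
A = 5.2 × 4.1 = 21.32 m².
Resultant F = γ·h_c·A = 9.81 × 2.05 × 21.32 = 428.756 kN.
I_c = b·h³/12 = 5.2 × 4.1³/12 = 29.8658 m⁴.
Centre of pressure: y_p = y_c + I_c/(y_c·A) = 2.05 + 29.8658/(2.05 × 21.32) = 2.05 + 0.683334 = 2.73333 m along the plane.

h_p = 2.73 m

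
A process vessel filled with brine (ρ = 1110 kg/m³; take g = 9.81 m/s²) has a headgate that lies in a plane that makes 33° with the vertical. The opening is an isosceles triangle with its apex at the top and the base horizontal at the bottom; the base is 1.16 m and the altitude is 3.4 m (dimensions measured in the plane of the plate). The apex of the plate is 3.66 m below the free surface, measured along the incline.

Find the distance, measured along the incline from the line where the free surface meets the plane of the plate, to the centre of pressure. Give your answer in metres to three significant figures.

γ = ρg = 1110 × 9.81 / 1000 = 10.8891 kN/m³.
The plate makes 33° with the vertical, i.e. θ = 90° − 33° = 57° to the horizontal. Measuring y along the incline from the free-surface line, vertical depth h = y·sinθ with sinθ = 0.838671.
With the apex up, the centroid sits 2h/3 = 2 × 3.4/3 = 2.26667 m below the apex, so y_c = 3.66 + 2.26667 = 5.92667 m and h_c = 5.92667 × 0.838671 = 4.97053 m.
A = ½ × 1.16 × 3.4 = 1.972 m².
Resultant F = γ·h_c·A = 10.8891 × 4.97053 × 1.972 = 106.734 kN.
I_c = b·h³/36 = 1.16 × 3.4³/36 = 1.26646 m⁴.
Centre of pressure: y_p = y_c + I_c/(y_c·A) = 5.92667 + 1.26646/(5.92667 × 1.972) = 5.92667 + 0.108361 = 6.03503 m along the plane.

y_p = 6.04 m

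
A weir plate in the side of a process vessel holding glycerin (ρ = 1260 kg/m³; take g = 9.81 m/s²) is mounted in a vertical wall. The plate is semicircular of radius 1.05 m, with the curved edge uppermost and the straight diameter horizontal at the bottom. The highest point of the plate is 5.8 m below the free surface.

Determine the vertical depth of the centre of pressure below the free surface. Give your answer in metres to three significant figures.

γ = ρg = 1260 × 9.81 / 1000 = 12.3606 kN/m³.
The centroid lies 4r/(3π) = 0.445634 m above the diameter, so r − 4r/(3π) = 1.05 − 0.445634 = 0.604366 m below the topmost point, so the centroid depth is h_c = 5.8 + 0.604366 = 6.40437 m.
A = πr²/2 = π × 1.05²/2 = 1.7318 m².
Resultant F = γ·h_c·A = 12.3606 × 6.40437 × 1.7318 = 137.093 kN.
I_c = (π/8 − 8/(9π))·r⁴ = 0.109757 × 1.05⁴ = 0.13341 m⁴.
Centre of pressure: y_p = y_c + I_c/(y_c·A) = 6.40437 + 0.13341/(6.40437 × 1.7318) = 6.40437 + 0.0120286 = 6.4164 m along the plane.

h_p = 6.42 m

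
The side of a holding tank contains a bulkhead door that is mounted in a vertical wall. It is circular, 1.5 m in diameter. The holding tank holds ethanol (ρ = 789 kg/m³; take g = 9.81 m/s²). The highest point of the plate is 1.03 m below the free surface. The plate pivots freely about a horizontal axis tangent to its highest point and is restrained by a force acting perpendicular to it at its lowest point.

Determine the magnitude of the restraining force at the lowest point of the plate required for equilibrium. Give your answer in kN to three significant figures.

γ = ρg = 789 × 9.81 / 1000 = 7.74009 kN/m³.
The centroid is at the centre, 0.75 m below the top of the plate, so the centroid depth is h_c = 1.03 + 0.75 = 1.78 m.
A = π(0.75)² = 1.76715 m².
Resultant F = γ·h_c·A = 7.74009 × 1.78 × 1.76715 = 24.3467 kN.
I_c = πr⁴/4 = π × 0.75⁴/4 = 0.248505 m⁴.
Centre of pressure: y_p = y_c + I_c/(y_c·A) = 1.78 + 0.248505/(1.78 × 1.76715) = 1.78 + 0.0790027 = 1.859 m along the plane.
The resultant acts 0.75 + 0.0790027 = 0.829003 m (along the plate) below the hinge at the top edge, so the moment about the hinge is M = F × 0.829003 = 24.3467 × 0.829003 = 20.1835 kN·m.
A normal force at the bottom, 1.5 m from the hinge, must supply this moment: P = 20.1835/1.5 = 13.4557 kN.

P ≈ 13.5 kN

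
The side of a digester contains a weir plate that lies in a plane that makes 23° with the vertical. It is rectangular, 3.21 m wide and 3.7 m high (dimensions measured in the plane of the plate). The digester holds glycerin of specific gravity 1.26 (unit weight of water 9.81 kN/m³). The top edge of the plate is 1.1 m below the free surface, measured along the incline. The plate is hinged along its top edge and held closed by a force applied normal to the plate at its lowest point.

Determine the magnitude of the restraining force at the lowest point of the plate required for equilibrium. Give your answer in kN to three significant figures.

γ = 1.26 × 9.81 = 12.3606 kN/m³.
The plate makes 23° with the vertical, i.e. θ = 90° − 23° = 67° to the horizontal. Measuring y along the incline from the free-surface line, vertical depth h = y·sinθ with sinθ = 0.920505.
The centroid lies 3.7/2 = 1.85 m below the top edge, so y_c = 1.1 + 1.85 = 2.95 m and h_c = 2.95 × 0.920505 = 2.71549 m.
A = 3.21 × 3.7 = 11.877 m².
Resultant F = γ·h_c·A = 12.3606 × 2.71549 × 11.877 = 398.653 kN.
I_c = b·h³/12 = 3.21 × 3.7³/12 = 13.5497 m⁴.
Centre of pressure: y_p = y_c + I_c/(y_c·A) = 2.95 + 13.5497/(2.95 × 11.877) = 2.95 + 0.386724 = 3.33672 m along the plane.
The resultant acts 1.85 + 0.386724 = 2.23672 m (along the plate) below the hinge at the top edge, so the moment about the hinge is M = F × 2.23672 = 398.653 × 2.23672 = 891.675 kN·m.
A normal force at the bottom, 3.7 m from the hinge, must supply this moment: P = 891.675/3.7 = 240.993 kN.

P ≈ 241 kN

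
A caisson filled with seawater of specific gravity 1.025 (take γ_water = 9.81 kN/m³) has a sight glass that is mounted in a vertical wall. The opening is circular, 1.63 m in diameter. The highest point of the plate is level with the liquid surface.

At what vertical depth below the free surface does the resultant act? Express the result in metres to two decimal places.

h_p = 1.02 m

γ = 1.025 × 9.81 = 10.05525 kN/m³.
The centroid is at the centre, 0.815 m below the top of the plate, so the centroid depth is h_c = 0.815 m.
A = π(0.815)² = 2.08672 m².
Resultant F = γ·h_c·A = 10.05525 × 0.815 × 2.08672 = 17.1007 kN.
I_c = πr⁴/4 = π × 0.815⁴/4 = 0.346514 m⁴.
Centre of pressure: y_p = y_c + I_c/(y_c·A) = 0.815 + 0.346514/(0.815 × 2.08672) = 0.815 + 0.203751 = 1.01875 m along the plane.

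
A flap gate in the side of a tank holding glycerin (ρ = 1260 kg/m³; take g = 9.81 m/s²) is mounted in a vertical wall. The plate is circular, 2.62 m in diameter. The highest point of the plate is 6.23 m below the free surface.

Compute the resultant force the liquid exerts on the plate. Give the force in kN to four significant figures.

F ≈ 502.5 kN

γ = ρg = 1260 × 9.81 / 1000 = 12.3606 kN/m³.
The centroid is at the centre, 1.31 m below the top of the plate, so the centroid depth is h_c = 6.23 + 1.31 = 7.54 m.
A = π(1.31)² = 5.39129 m².
Resultant F = γ·h_c·A = 12.3606 × 7.54 × 5.39129 = 502.462 kN.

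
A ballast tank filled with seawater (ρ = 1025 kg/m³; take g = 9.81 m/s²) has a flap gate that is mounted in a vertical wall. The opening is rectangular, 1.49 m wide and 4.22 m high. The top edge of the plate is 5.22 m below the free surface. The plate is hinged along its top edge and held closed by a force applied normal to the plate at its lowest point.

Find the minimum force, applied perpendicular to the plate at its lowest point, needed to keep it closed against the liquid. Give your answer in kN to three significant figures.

γ = ρg = 1025 × 9.81 / 1000 = 10.05525 kN/m³.
The centroid lies 4.22/2 = 2.11 m below the top edge, so the centroid depth is h_c = 5.22 + 2.11 = 7.33 m.
A = 1.49 × 4.22 = 6.2878 m².
Resultant F = γ·h_c·A = 10.05525 × 7.33 × 6.2878 = 463.442 kN.
I_c = b·h³/12 = 1.49 × 4.22³/12 = 9.3313 m⁴.
Centre of pressure: y_p = y_c + I_c/(y_c·A) = 7.33 + 9.3313/(7.33 × 6.2878) = 7.33 + 0.20246 = 7.53246 m along the plane.
The resultant acts 2.11 + 0.20246 = 2.31246 m (along the plate) below the hinge at the top edge, so the moment about the hinge is M = F × 2.31246 = 463.442 × 2.31246 = 1071.69 kN·m.
A normal force at the bottom, 4.22 m from the hinge, must supply this moment: P = 1071.69/4.22 = 253.955 kN.

P ≈ 254 kN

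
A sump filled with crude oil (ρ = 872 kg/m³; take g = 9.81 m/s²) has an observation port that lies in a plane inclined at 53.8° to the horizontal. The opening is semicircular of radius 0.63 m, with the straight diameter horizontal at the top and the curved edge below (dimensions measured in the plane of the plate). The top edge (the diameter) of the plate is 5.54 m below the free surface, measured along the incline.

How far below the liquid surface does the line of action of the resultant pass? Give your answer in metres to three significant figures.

γ = ρg = 872 × 9.81 / 1000 = 8.55432 kN/m³.
Let θ = 53.8° be the plate's angle to the horizontal; measure y along the incline from where the plane meets the free surface. Vertical depth h = y·sinθ with sinθ = 0.806960.
The centroid of a semicircle lies 4r/(3π) = 0.26738 m from the diameter, here below the top edge, so y_c = 5.54 + 0.26738 = 5.80738 m and h_c = 5.80738 × 0.806960 = 4.68632 m.
A = πr²/2 = π × 0.63²/2 = 0.623449 m².
Resultant F = γ·h_c·A = 8.55432 × 4.68632 × 0.623449 = 24.993 kN.
I_c = (π/8 − 8/(9π))·r⁴ = 0.109757 × 0.63⁴ = 0.01729 m⁴.
Centre of pressure: y_p = y_c + I_c/(y_c·A) = 5.80738 + 0.01729/(5.80738 × 0.623449) = 5.80738 + 0.00477544 = 5.81216 m along the plane.
Vertically, h_p = y_p·sinθ = 5.81216 × 0.806960 = 4.69018 m.

h_p = 4.69 m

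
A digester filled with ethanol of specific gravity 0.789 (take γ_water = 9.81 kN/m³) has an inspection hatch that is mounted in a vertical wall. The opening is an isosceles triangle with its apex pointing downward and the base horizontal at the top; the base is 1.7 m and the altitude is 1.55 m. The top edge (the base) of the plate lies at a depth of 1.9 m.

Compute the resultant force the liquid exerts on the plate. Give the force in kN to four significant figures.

F ≈ 24.64 kN

γ = 0.789 × 9.81 = 7.74009 kN/m³.
With the apex down, the centroid sits h/3 = 1.55/3 = 0.516667 m below the base (the top edge), so the centroid depth is h_c = 1.9 + 0.516667 = 2.41667 m.
A = ½ × 1.7 × 1.55 = 1.3175 m².
Resultant F = γ·h_c·A = 7.74009 × 2.41667 × 1.3175 = 24.6442 kN.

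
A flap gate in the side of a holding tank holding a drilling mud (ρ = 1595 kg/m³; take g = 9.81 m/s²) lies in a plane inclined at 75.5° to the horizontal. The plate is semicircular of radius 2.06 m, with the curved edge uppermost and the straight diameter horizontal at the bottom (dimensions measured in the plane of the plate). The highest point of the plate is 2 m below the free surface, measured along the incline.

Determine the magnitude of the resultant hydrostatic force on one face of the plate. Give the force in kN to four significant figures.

γ = ρg = 1595 × 9.81 / 1000 = 15.64695 kN/m³.
Let θ = 75.5° be the plate's angle to the horizontal; measure y along the incline from where the plane meets the free surface. Vertical depth h = y·sinθ with sinθ = 0.968148.
The centroid lies 4r/(3π) = 0.874291 m above the diameter, so r − 4r/(3π) = 2.06 − 0.874291 = 1.18571 m below the topmost point, so y_c = 2 + 1.18571 = 3.18571 m and h_c = 3.18571 × 0.968148 = 3.08424 m.
A = πr²/2 = π × 2.06²/2 = 6.66583 m².
Resultant F = γ·h_c·A = 15.64695 × 3.08424 × 6.66583 = 321.686 kN.

F ≈ 321.7 kN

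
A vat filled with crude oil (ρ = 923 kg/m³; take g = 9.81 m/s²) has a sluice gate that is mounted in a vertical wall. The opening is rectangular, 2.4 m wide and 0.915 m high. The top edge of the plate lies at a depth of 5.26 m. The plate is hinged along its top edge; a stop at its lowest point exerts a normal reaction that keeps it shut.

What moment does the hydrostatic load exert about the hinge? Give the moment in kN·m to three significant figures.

M ≈ 53.4 kN·m

γ = ρg = 923 × 9.81 / 1000 = 9.05463 kN/m³.
The centroid lies 0.915/2 = 0.4575 m below the top edge, so the centroid depth is h_c = 5.26 + 0.4575 = 5.7175 m.
A = 2.4 × 0.915 = 2.196 m².
Resultant F = γ·h_c·A = 9.05463 × 5.7175 × 2.196 = 113.687 kN.
I_c = b·h³/12 = 2.4 × 0.915³/12 = 0.153212 m⁴.
Centre of pressure: y_p = y_c + I_c/(y_c·A) = 5.7175 + 0.153212/(5.7175 × 2.196) = 5.7175 + 0.0122027 = 5.7297 m along the plane.
The resultant acts 0.4575 + 0.0122027 = 0.469703 m (along the plate) below the hinge at the top edge, so the moment about the hinge is M = F × 0.469703 = 113.687 × 0.469703 = 53.3991 kN·m.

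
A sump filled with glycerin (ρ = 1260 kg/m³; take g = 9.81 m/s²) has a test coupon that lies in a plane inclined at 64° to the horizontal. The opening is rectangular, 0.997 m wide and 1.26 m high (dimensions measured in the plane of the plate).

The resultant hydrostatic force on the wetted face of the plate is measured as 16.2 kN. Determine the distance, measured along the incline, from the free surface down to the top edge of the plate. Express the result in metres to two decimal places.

γ = ρg = 1260 × 9.81 / 1000 = 12.3606 kN/m³.
A = 0.997 × 1.26 = 1.25622 m².
From F = γ·h_c·A, the centroid depth is h_c = 16.2/(12.3606 × 1.25622) = 1.0433 m.
Let θ = 64° be the plate's angle to the horizontal; measure y along the incline from where the plane meets the free surface. Vertical depth h = y·sinθ with sinθ = 0.898794.
Along the incline, y_c = h_c/sinθ = 1.0433/0.898794 = 1.16078 m.
The centroid lies 1.26/2 = 0.63 m below the top edge, so the top edge sits at y_top = 1.16078 − 0.63 = 0.53078 m along the incline.

y_top ≈ 0.53 m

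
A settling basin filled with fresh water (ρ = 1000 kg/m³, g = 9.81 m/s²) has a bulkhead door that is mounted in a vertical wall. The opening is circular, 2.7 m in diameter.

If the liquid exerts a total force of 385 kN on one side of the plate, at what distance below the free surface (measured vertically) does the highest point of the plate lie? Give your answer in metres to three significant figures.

γ = ρg = 1000 × 9.81 = 9810 N/m³ = 9.81 kN/m³.
A = π(1.35)² = 5.72555 m².
From F = γ·h_c·A, the centroid depth is h_c = 385/(9.81 × 5.72555) = 6.85448 m.
The centroid is at the centre, 1.35 m below the top of the plate, so the highest point sits at h_top = 6.85448 − 1.35 = 5.50448 m below the surface.

d_top ≈ 5.50 m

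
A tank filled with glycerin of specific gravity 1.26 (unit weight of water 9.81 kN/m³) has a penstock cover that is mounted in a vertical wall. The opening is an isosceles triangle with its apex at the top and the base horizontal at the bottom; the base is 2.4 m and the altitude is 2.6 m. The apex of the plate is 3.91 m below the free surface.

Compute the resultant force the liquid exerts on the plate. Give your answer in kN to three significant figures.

γ = 1.26 × 9.81 = 12.3606 kN/m³.
With the apex up, the centroid sits 2h/3 = 2 × 2.6/3 = 1.73333 m below the apex, so the centroid depth is h_c = 3.91 + 1.73333 = 5.64333 m.
A = ½ × 2.4 × 2.6 = 3.12 m².
Resultant F = γ·h_c·A = 12.3606 × 5.64333 × 3.12 = 217.635 kN.

F ≈ 218 kN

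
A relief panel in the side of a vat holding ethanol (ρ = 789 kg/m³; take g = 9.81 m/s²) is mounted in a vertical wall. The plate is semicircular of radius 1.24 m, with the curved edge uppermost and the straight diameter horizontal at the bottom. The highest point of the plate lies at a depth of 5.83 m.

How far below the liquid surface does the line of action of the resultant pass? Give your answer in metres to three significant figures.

γ = ρg = 789 × 9.81 / 1000 = 7.74009 kN/m³.
The centroid lies 4r/(3π) = 0.526272 m above the diameter, so r − 4r/(3π) = 1.24 − 0.526272 = 0.713728 m below the topmost point, so the centroid depth is h_c = 5.83 + 0.713728 = 6.54373 m.
A = πr²/2 = π × 1.24²/2 = 2.41526 m².
Resultant F = γ·h_c·A = 7.74009 × 6.54373 × 2.41526 = 122.331 kN.
I_c = (π/8 − 8/(9π))·r⁴ = 0.109757 × 1.24⁴ = 0.259489 m⁴.
Centre of pressure: y_p = y_c + I_c/(y_c·A) = 6.54373 + 0.259489/(6.54373 × 2.41526) = 6.54373 + 0.0164184 = 6.56015 m along the plane.

h_p = 6.56 m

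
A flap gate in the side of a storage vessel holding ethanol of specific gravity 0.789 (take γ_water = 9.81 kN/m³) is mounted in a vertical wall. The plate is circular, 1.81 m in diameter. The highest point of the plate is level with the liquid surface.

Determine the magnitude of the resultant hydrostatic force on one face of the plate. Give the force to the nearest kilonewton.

γ = 0.789 × 9.81 = 7.74009 kN/m³.
The centroid is at the centre, 0.905 m below the top of the plate, so the centroid depth is h_c = 0.905 m.
A = π(0.905)² = 2.57304 m².
Resultant F = γ·h_c·A = 7.74009 × 0.905 × 2.57304 = 18.0236 kN.

F ≈ 18 kN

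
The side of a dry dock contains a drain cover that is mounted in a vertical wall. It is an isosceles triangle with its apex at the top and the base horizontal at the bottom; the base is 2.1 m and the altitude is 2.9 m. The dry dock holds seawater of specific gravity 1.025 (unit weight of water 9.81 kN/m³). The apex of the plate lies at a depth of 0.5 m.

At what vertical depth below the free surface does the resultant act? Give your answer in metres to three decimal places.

γ = 1.025 × 9.81 = 10.05525 kN/m³.
With the apex up, the centroid sits 2h/3 = 2 × 2.9/3 = 1.93333 m below the apex, so the centroid depth is h_c = 0.5 + 1.93333 = 2.43333 m.
A = ½ × 2.1 × 2.9 = 3.045 m².
Resultant F = γ·h_c·A = 10.05525 × 2.43333 × 3.045 = 74.5043 kN.
I_c = b·h³/36 = 2.1 × 2.9³/36 = 1.42269 m⁴.
Centre of pressure: y_p = y_c + I_c/(y_c·A) = 2.43333 + 1.42269/(2.43333 × 3.045) = 2.43333 + 0.192009 = 2.62534 m along the plane.

h_p = 2.625 m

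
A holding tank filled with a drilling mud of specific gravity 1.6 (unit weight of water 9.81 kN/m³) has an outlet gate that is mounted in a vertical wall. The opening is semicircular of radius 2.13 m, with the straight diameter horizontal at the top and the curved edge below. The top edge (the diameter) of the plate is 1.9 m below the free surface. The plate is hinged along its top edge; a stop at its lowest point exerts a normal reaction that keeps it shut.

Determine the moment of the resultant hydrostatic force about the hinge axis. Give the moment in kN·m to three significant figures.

M ≈ 319 kN·m

γ = 1.6 × 9.81 = 15.696 kN/m³.
The centroid of a semicircle lies 4r/(3π) = 0.904 m from the diameter, here below the top edge, so the centroid depth is h_c = 1.9 + 0.904 = 2.804 m.
A = πr²/2 = π × 2.13²/2 = 7.12655 m².
Resultant F = γ·h_c·A = 15.696 × 2.804 × 7.12655 = 313.651 kN.
I_c = (π/8 − 8/(9π))·r⁴ = 0.109757 × 2.13⁴ = 2.25918 m⁴.
Centre of pressure: y_p = y_c + I_c/(y_c·A) = 2.804 + 2.25918/(2.804 × 7.12655) = 2.804 + 0.113056 = 2.91706 m along the plane.
The resultant acts 0.904 + 0.113056 = 1.01706 m (along the plate) below the hinge at the top edge, so the moment about the hinge is M = F × 1.01706 = 313.651 × 1.01706 = 319.002 kN·m.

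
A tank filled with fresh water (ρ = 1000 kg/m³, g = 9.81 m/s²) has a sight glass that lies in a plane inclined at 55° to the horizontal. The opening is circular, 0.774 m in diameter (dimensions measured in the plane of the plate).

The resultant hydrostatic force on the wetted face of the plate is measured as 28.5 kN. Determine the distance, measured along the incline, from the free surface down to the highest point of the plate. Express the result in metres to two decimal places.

γ = ρg = 1000 × 9.81 = 9810 N/m³ = 9.81 kN/m³.
A = π(0.387)² = 0.470513 m².
From F = γ·h_c·A, the centroid depth is h_c = 28.5/(9.81 × 0.470513) = 6.17453 m.
Let θ = 55° be the plate's angle to the horizontal; measure y along the incline from where the plane meets the free surface. Vertical depth h = y·sinθ with sinθ = 0.819152.
Along the incline, y_c = h_c/sinθ = 6.17453/0.819152 = 7.53771 m.
The centroid is at the centre, 0.387 m below the top of the plate, so the highest point sits at y_top = 7.53771 − 0.387 = 7.15071 m along the incline.

y_top ≈ 7.15 m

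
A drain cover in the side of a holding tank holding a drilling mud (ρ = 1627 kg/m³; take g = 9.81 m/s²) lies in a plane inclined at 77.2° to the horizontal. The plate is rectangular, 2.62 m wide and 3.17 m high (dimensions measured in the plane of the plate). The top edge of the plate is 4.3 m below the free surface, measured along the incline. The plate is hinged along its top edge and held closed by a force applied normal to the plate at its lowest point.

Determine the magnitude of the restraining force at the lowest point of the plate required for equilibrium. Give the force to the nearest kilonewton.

γ = ρg = 1627 × 9.81 / 1000 = 15.96087 kN/m³.
Let θ = 77.2° be the plate's angle to the horizontal; measure y along the incline from where the plane meets the free surface. Vertical depth h = y·sinθ with sinθ = 0.975149.
The centroid lies 3.17/2 = 1.585 m below the top edge, so y_c = 4.3 + 1.585 = 5.885 m and h_c = 5.885 × 0.975149 = 5.73875 m.
A = 2.62 × 3.17 = 8.3054 m².
Resultant F = γ·h_c·A = 15.96087 × 5.73875 × 8.3054 = 760.737 kN.
I_c = b·h³/12 = 2.62 × 3.17³/12 = 6.95501 m⁴.
Centre of pressure: y_p = y_c + I_c/(y_c·A) = 5.885 + 6.95501/(5.885 × 8.3054) = 5.885 + 0.142295 = 6.02729 m along the plane.
The resultant acts 1.585 + 0.142295 = 1.7273 m (along the plate) below the hinge at the top edge, so the moment about the hinge is M = F × 1.7273 = 760.737 × 1.7273 = 1314.02 kN·m.
A normal force at the bottom, 3.17 m from the hinge, must supply this moment: P = 1314.02/3.17 = 414.517 kN.

P ≈ 415 kN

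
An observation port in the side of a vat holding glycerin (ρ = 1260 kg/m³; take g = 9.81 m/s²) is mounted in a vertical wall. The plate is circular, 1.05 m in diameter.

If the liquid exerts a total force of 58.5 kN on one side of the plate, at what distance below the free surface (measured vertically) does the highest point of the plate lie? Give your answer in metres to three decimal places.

d_top ≈ 4.941 m

γ = ρg = 1260 × 9.81 / 1000 = 12.3606 kN/m³.
A = π(0.525)² = 0.865901 m².
From F = γ·h_c·A, the centroid depth is h_c = 58.5/(12.3606 × 0.865901) = 5.46573 m.
The centroid is at the centre, 0.525 m below the top of the plate, so the highest point sits at h_top = 5.46573 − 0.525 = 4.94073 m below the surface.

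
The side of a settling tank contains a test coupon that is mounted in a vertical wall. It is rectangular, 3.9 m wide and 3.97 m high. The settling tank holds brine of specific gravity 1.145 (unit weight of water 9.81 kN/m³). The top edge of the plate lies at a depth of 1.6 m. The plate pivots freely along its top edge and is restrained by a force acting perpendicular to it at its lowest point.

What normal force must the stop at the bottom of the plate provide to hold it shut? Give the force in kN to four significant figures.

P ≈ 369.3 kN

γ = 1.145 × 9.81 = 11.23245 kN/m³.
The centroid lies 3.97/2 = 1.985 m below the top edge, so the centroid depth is h_c = 1.6 + 1.985 = 3.585 m.
A = 3.9 × 3.97 = 15.483 m².
Resultant F = γ·h_c·A = 11.23245 × 3.585 × 15.483 = 623.475 kN.
I_c = b·h³/12 = 3.9 × 3.97³/12 = 20.3355 m⁴.
Centre of pressure: y_p = y_c + I_c/(y_c·A) = 3.585 + 20.3355/(3.585 × 15.483) = 3.585 + 0.366362 = 3.95136 m along the plane.
The resultant acts 1.985 + 0.366362 = 2.35136 m (along the plate) below the hinge at the top edge, so the moment about the hinge is M = F × 2.35136 = 623.475 × 2.35136 = 1466.01 kN·m.
A normal force at the bottom, 3.97 m from the hinge, must supply this moment: P = 1466.01/3.97 = 369.272 kN.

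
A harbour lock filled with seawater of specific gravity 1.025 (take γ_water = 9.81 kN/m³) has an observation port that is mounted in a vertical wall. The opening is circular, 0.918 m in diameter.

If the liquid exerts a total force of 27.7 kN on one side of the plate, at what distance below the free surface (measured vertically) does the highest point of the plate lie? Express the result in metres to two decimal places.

γ = 1.025 × 9.81 = 10.05525 kN/m³.
A = π(0.459)² = 0.661874 m².
From F = γ·h_c·A, the centroid depth is h_c = 27.7/(10.05525 × 0.661874) = 4.16209 m.
The centroid is at the centre, 0.459 m below the top of the plate, so the highest point sits at h_top = 4.16209 − 0.459 = 3.70309 m below the surface.

d_top ≈ 3.70 m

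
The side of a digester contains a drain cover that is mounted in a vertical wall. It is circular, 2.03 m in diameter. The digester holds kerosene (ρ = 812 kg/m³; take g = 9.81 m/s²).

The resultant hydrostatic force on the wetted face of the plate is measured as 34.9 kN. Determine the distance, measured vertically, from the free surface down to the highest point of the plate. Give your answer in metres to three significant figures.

d_top ≈ 0.339 m

γ = ρg = 812 × 9.81 / 1000 = 7.96572 kN/m³.
A = π(1.015)² = 3.23655 m².
From F = γ·h_c·A, the centroid depth is h_c = 34.9/(7.96572 × 3.23655) = 1.35369 m.
The centroid is at the centre, 1.015 m below the top of the plate, so the highest point sits at h_top = 1.35369 − 1.015 = 0.33869 m below the surface.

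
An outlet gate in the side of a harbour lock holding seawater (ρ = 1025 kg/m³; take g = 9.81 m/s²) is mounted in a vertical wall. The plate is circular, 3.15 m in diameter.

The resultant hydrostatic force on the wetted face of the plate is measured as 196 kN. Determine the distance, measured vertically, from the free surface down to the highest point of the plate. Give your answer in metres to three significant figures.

d_top ≈ 0.926 m

γ = ρg = 1025 × 9.81 / 1000 = 10.05525 kN/m³.
A = π(1.575)² = 7.79311 m².
From F = γ·h_c·A, the centroid depth is h_c = 196/(10.05525 × 7.79311) = 2.50122 m.
The centroid is at the centre, 1.575 m below the top of the plate, so the highest point sits at h_top = 2.50122 − 1.575 = 0.92622 m below the surface.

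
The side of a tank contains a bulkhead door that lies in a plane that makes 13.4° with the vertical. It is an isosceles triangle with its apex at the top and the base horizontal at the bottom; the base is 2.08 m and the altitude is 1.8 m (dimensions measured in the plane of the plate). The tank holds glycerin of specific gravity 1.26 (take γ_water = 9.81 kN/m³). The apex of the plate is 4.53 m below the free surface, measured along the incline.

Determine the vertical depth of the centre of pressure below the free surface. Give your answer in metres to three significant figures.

γ = 1.26 × 9.81 = 12.3606 kN/m³.
The plate makes 13.4° with the vertical, i.e. θ = 90° − 13.4° = 76.6° to the horizontal. Measuring y along the incline from the free-surface line, vertical depth h = y·sinθ with sinθ = 0.972776.
With the apex up, the centroid sits 2h/3 = 2 × 1.8/3 = 1.2 m below the apex, so y_c = 4.53 + 1.2 = 5.73 m and h_c = 5.73 × 0.972776 = 5.57401 m.
A = ½ × 2.08 × 1.8 = 1.872 m².
Resultant F = γ·h_c·A = 12.3606 × 5.57401 × 1.872 = 128.977 kN.
I_c = b·h³/36 = 2.08 × 1.8³/36 = 0.33696 m⁴.
Centre of pressure: y_p = y_c + I_c/(y_c·A) = 5.73 + 0.33696/(5.73 × 1.872) = 5.73 + 0.0314136 = 5.76141 m along the plane.
Vertically, h_p = y_p·sinθ = 5.76141 × 0.972776 = 5.60456 m.

h_p = 5.60 m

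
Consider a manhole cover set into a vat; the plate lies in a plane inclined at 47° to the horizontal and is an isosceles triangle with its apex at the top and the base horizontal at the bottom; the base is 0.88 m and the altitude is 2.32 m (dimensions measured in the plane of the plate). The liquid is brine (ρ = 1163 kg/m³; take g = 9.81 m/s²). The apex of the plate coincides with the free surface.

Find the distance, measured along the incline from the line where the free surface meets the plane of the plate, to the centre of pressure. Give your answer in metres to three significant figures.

γ = ρg = 1163 × 9.81 / 1000 = 11.40903 kN/m³.
Let θ = 47° be the plate's angle to the horizontal; measure y along the incline from where the plane meets the free surface. Vertical depth h = y·sinθ with sinθ = 0.731354.
With the apex up, the centroid sits 2h/3 = 2 × 2.32/3 = 1.54667 m below the apex, so y_c = 1.54667 m and h_c = 1.54667 × 0.731354 = 1.13116 m.
A = ½ × 0.88 × 2.32 = 1.0208 m².
Resultant F = γ·h_c·A = 11.40903 × 1.13116 × 1.0208 = 13.1739 kN.
I_c = b·h³/36 = 0.88 × 2.32³/36 = 0.305242 m⁴.
Centre of pressure: y_p = y_c + I_c/(y_c·A) = 1.54667 + 0.305242/(1.54667 × 1.0208) = 1.54667 + 0.193333 = 1.74 m along the plane.

y_p = 1.74 m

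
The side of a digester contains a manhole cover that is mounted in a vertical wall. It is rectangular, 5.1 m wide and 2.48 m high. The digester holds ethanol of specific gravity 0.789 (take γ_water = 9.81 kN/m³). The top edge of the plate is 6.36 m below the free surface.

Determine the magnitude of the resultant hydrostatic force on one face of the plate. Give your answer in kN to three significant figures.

F ≈ 744 kN

γ = 0.789 × 9.81 = 7.74009 kN/m³.
The centroid lies 2.48/2 = 1.24 m below the top edge, so the centroid depth is h_c = 6.36 + 1.24 = 7.6 m.
A = 5.1 × 2.48 = 12.648 m².
Resultant F = γ·h_c·A = 7.74009 × 7.6 × 12.648 = 744.015 kN.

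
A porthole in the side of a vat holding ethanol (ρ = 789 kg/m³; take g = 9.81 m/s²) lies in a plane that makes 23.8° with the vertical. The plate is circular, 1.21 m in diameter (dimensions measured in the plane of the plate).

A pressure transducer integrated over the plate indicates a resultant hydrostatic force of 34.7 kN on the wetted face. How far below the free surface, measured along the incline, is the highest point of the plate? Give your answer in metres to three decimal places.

γ = ρg = 789 × 9.81 / 1000 = 7.74009 kN/m³.
A = π(0.605)² = 1.1499 m².
From F = γ·h_c·A, the centroid depth is h_c = 34.7/(7.74009 × 1.1499) = 3.89873 m.
The plate makes 23.8° with the vertical, i.e. θ = 90° − 23.8° = 66.2° to the horizontal. Measuring y along the incline from the free-surface line, vertical depth h = y·sinθ with sinθ = 0.914960.
Along the incline, y_c = h_c/sinθ = 3.89873/0.914960 = 4.26109 m.
The centroid is at the centre, 0.605 m below the top of the plate, so the highest point sits at y_top = 4.26109 − 0.605 = 3.65609 m along the incline.

y_top ≈ 3.656 m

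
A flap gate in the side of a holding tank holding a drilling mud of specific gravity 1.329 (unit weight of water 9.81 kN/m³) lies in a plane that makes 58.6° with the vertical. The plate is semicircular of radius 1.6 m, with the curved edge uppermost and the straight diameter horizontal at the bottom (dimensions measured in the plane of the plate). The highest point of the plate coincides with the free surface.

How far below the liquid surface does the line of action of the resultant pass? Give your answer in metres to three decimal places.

γ = 1.329 × 9.81 = 13.03749 kN/m³.
The plate makes 58.6° with the vertical, i.e. θ = 90° − 58.6° = 31.4° to the horizontal. Measuring y along the incline from the free-surface line, vertical depth h = y·sinθ with sinθ = 0.521010.
The centroid lies 4r/(3π) = 0.679061 m above the diameter, so r − 4r/(3π) = 1.6 − 0.679061 = 0.920939 m below the topmost point, so y_c = 0.920939 m and h_c = 0.920939 × 0.521010 = 0.479818 m.
A = πr²/2 = π × 1.6²/2 = 4.02124 m².
Resultant F = γ·h_c·A = 13.03749 × 0.479818 × 4.02124 = 25.1554 kN.
I_c = (π/8 − 8/(9π))·r⁴ = 0.109757 × 1.6⁴ = 0.719303 m⁴.
Centre of pressure: y_p = y_c + I_c/(y_c·A) = 0.920939 + 0.719303/(0.920939 × 4.02124) = 0.920939 + 0.194232 = 1.11517 m along the plane.
Vertically, h_p = y_p·sinθ = 1.11517 × 0.521010 = 0.581015 m.

h_p = 0.581 m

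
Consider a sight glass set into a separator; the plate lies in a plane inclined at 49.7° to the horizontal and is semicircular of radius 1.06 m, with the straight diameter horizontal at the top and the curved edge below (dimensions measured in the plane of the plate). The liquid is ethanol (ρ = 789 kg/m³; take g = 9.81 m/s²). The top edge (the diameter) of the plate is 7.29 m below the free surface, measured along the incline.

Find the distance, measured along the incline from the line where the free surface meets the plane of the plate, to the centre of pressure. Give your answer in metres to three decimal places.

y_p = 7.750 m

γ = ρg = 789 × 9.81 / 1000 = 7.74009 kN/m³.
Let θ = 49.7° be the plate's angle to the horizontal; measure y along the incline from where the plane meets the free surface. Vertical depth h = y·sinθ with sinθ = 0.762668.
The centroid of a semicircle lies 4r/(3π) = 0.449878 m from the diameter, here below the top edge, so y_c = 7.29 + 0.449878 = 7.73988 m and h_c = 7.73988 × 0.762668 = 5.90296 m.
A = πr²/2 = π × 1.06²/2 = 1.76495 m².
Resultant F = γ·h_c·A = 7.74009 × 5.90296 × 1.76495 = 80.6396 kN.
I_c = (π/8 − 8/(9π))·r⁴ = 0.109757 × 1.06⁴ = 0.138566 m⁴.
Centre of pressure: y_p = y_c + I_c/(y_c·A) = 7.73988 + 0.138566/(7.73988 × 1.76495) = 7.73988 + 0.0101436 = 7.75002 m along the plane.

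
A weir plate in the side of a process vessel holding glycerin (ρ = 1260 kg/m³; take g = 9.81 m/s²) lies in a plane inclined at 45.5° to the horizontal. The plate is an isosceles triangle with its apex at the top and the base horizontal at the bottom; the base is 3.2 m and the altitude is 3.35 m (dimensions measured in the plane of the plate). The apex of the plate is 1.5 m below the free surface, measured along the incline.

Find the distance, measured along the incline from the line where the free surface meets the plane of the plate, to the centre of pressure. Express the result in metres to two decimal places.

y_p = 3.90 m

γ = ρg = 1260 × 9.81 / 1000 = 12.3606 kN/m³.
Let θ = 45.5° be the plate's angle to the horizontal; measure y along the incline from where the plane meets the free surface. Vertical depth h = y·sinθ with sinθ = 0.713250.
With the apex up, the centroid sits 2h/3 = 2 × 3.35/3 = 2.23333 m below the apex, so y_c = 1.5 + 2.23333 = 3.73333 m and h_c = 3.73333 × 0.713250 = 2.6628 m.
A = ½ × 3.2 × 3.35 = 5.36 m².
Resultant F = γ·h_c·A = 12.3606 × 2.6628 × 5.36 = 176.418 kN.
I_c = b·h³/36 = 3.2 × 3.35³/36 = 3.34181 m⁴.
Centre of pressure: y_p = y_c + I_c/(y_c·A) = 3.73333 + 3.34181/(3.73333 × 5.36) = 3.73333 + 0.167002 = 3.90033 m along the plane.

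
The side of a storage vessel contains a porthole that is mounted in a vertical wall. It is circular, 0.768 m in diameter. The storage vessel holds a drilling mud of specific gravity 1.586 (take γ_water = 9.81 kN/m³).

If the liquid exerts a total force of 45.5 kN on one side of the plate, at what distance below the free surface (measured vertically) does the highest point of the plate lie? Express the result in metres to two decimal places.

d_top ≈ 5.93 m

γ = 1.586 × 9.81 = 15.55866 kN/m³.
A = π(0.384)² = 0.463247 m².
From F = γ·h_c·A, the centroid depth is h_c = 45.5/(15.55866 × 0.463247) = 6.31287 m.
The centroid is at the centre, 0.384 m below the top of the plate, so the highest point sits at h_top = 6.31287 − 0.384 = 5.92887 m below the surface.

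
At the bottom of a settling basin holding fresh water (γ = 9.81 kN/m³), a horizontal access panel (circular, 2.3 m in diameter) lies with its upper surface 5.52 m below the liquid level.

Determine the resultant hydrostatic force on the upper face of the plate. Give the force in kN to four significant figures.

F ≈ 225.0 kN

γ = 9.81 kN/m³.
The plate is horizontal, so pressure is uniform at p = γ·h = 9.81 × 5.52 = 54.1512 kN/m².
A = π(1.15)² = 4.15476 m².
F = p·A = 54.1512 × 4.15476 = 224.985 kN.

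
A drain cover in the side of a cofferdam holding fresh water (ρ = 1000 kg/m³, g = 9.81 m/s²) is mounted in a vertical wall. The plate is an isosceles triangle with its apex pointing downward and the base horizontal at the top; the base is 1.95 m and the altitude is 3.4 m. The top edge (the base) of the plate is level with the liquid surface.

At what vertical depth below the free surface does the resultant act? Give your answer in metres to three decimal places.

h_p = 1.700 m

γ = ρg = 1000 × 9.81 = 9810 N/m³ = 9.81 kN/m³.
With the apex down, the centroid sits h/3 = 3.4/3 = 1.13333 m below the base (the top edge), so the centroid depth is h_c = 1.13333 m.
A = ½ × 1.95 × 3.4 = 3.315 m².
Resultant F = γ·h_c·A = 9.81 × 1.13333 × 3.315 = 36.8561 kN.
I_c = b·h³/36 = 1.95 × 3.4³/36 = 2.12897 m⁴.
Centre of pressure: y_p = y_c + I_c/(y_c·A) = 1.13333 + 2.12897/(1.13333 × 3.315) = 1.13333 + 0.566669 = 1.7 m along the plane.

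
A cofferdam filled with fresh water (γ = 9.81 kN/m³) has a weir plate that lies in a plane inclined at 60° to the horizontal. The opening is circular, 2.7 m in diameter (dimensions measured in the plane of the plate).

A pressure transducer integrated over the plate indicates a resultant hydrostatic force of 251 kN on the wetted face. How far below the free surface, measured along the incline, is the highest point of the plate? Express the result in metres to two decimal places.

y_top ≈ 3.81 m

γ = 9.81 kN/m³.
A = π(1.35)² = 5.72555 m².
From F = γ·h_c·A, the centroid depth is h_c = 251/(9.81 × 5.72555) = 4.46876 m.
Let θ = 60° be the plate's angle to the horizontal; measure y along the incline from where the plane meets the free surface. Vertical depth h = y·sinθ with sinθ = 0.866025.
Along the incline, y_c = h_c/sinθ = 4.46876/0.866025 = 5.16008 m.
The centroid is at the centre, 1.35 m below the top of the plate, so the highest point sits at y_top = 5.16008 − 1.35 = 3.81008 m along the incline.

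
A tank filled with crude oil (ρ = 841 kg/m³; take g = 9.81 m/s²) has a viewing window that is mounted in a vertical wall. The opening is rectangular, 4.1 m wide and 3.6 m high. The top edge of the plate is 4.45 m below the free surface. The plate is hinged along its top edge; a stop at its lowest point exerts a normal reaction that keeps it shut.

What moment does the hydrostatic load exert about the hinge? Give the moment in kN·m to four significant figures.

M ≈ 1501 kN·m

γ = ρg = 841 × 9.81 / 1000 = 8.25021 kN/m³.
The centroid lies 3.6/2 = 1.8 m below the top edge, so the centroid depth is h_c = 4.45 + 1.8 = 6.25 m.
A = 4.1 × 3.6 = 14.76 m².
Resultant F = γ·h_c·A = 8.25021 × 6.25 × 14.76 = 761.082 kN.
I_c = b·h³/12 = 4.1 × 3.6³/12 = 15.9408 m⁴.
Centre of pressure: y_p = y_c + I_c/(y_c·A) = 6.25 + 15.9408/(6.25 × 14.76) = 6.25 + 0.1728 = 6.4228 m along the plane.
The resultant acts 1.8 + 0.1728 = 1.9728 m (along the plate) below the hinge at the top edge, so the moment about the hinge is M = F × 1.9728 = 761.082 × 1.9728 = 1501.46 kN·m.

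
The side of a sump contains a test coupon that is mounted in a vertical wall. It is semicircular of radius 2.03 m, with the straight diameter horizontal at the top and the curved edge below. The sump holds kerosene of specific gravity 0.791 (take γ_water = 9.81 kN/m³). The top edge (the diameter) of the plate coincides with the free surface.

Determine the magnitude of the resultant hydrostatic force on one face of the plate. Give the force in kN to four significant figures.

F ≈ 43.28 kN

γ = 0.791 × 9.81 = 7.75971 kN/m³.
The centroid of a semicircle lies 4r/(3π) = 0.861559 m from the diameter, here below the top edge, so the centroid depth is h_c = 0.861559 m.
A = πr²/2 = π × 2.03²/2 = 6.47309 m².
Resultant F = γ·h_c·A = 7.75971 × 0.861559 × 6.47309 = 43.2755 kN.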